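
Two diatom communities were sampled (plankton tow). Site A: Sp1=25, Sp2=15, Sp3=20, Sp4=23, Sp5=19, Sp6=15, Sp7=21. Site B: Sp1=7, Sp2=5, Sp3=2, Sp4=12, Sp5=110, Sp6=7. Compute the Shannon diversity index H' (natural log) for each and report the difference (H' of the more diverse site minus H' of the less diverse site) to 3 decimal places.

Site A: N=138, proportions 0.18116, 0.1087, 0.14493, 0.16667, 0.13768, 0.1087, 0.15217, giving H' = 1.92998 (working shown to 5 dp, full precision carried).
Site B: N=143, proportions 0.04895, 0.03497, 0.01399, 0.08392, 0.76923, 0.04895, giving H' = 0.88209.
Difference = |1.92998 − 0.88209| = 1.04789, i.e. 1.048 to 3 decimal places.

1.048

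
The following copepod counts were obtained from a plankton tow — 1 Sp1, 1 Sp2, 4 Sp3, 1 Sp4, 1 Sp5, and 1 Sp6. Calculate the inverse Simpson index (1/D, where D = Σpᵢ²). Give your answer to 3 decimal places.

3.857

Total N = 1+1+4+1+1+1 = 9, so the proportions are 0.1111111, 0.1111111, 0.4444444, 0.1111111, 0.1111111, 0.1111111 (working shown to 7 dp, full precision carried).
D = 0.1111111² + 0.1111111² + 0.4444444² + 0.1111111² + 0.1111111² + 0.1111111² = 0.0123457 + 0.0123457 + 0.1975309 + 0.0123457 + 0.0123457 + 0.0123457 = 0.2592593.
So 1/D = 3.85714, i.e. 3.857 to 3 decimal places.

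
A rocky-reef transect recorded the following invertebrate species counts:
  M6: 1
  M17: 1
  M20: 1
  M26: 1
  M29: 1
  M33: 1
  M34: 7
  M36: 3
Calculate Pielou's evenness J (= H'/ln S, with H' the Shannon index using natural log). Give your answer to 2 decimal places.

Total N = 1+1+1+1+1+1+7+3 = 16, so the proportions are 0.0625, 0.0625, 0.0625, 0.0625, 0.0625, 0.0625, 0.4375, 0.1875 (working shown to 4 dp, full precision carried).
H' = −Σ pᵢ ln pᵢ = −((-0.1733) + (-0.1733) + (-0.1733) + (-0.1733) + (-0.1733) + (-0.1733) + (-0.3617) + (-0.3139)) = 1.7153.
With S = 8 species, ln S = 2.0794, so J = 1.7153/2.0794 = 0.8249, i.e. 0.82 to 2 decimal places.

0.82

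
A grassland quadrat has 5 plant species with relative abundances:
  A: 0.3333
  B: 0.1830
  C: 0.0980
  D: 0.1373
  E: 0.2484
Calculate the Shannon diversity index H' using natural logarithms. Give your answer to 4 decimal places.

Each pᵢ ln pᵢ term (working shown to 6 dp, full precision carried): 0.3333×(-1.098712)=-0.366201, 0.183×(-1.698269)=-0.310783, 0.098×(-2.322788)=-0.227633, 0.1373×(-1.985587)=-0.272621, 0.2484×(-1.392715)=-0.345950.
Sum = -1.523189, so H' = 1.5232.

1.5232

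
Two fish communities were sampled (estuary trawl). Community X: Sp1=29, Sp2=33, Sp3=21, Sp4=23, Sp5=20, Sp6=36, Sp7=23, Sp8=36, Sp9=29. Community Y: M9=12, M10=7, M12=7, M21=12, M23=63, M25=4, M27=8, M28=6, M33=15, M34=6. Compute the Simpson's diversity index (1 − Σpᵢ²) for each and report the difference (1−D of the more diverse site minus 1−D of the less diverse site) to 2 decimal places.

0.13

Community X: N=250, proportions 0.116, 0.132, 0.084, 0.092, 0.08, 0.144, 0.092, 0.144, 0.116, giving 1−D = 0.8838 (working shown to 4 dp, full precision carried).
Community Y: N=140, proportions 0.0857, 0.05, 0.05, 0.0857, 0.45, 0.0286, 0.0571, 0.0429, 0.1071, 0.0429, giving 1−D = 0.7586.
Difference = |0.8838 − 0.7586| = 0.1252, i.e. 0.13 to 2 decimal places.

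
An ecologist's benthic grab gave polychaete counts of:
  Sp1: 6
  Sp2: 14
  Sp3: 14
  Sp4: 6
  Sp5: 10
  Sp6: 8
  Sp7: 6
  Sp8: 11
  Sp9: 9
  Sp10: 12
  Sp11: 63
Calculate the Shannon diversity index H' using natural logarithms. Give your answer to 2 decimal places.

Total N = 6+14+14+6+10+8+6+11+9+12+63 = 159, so the proportions are 0.0377, 0.0881, 0.0881, 0.0377, 0.0629, 0.0503, 0.0377, 0.0692, 0.0566, 0.0755, 0.3962 (working shown to 4 dp, full precision carried).
Each pᵢ ln pᵢ term: 0.0377×(-3.2771)=-0.1237, 0.0881×(-2.4298)=-0.2139, 0.0881×(-2.4298)=-0.2139, 0.0377×(-3.2771)=-0.1237, 0.0629×(-2.7663)=-0.1740, 0.0503×(-2.9895)=-0.1504, 0.0377×(-3.2771)=-0.1237, 0.0692×(-2.6710)=-0.1848, 0.0566×(-2.8717)=-0.1625, 0.0755×(-2.5840)=-0.1950, 0.3962×(-0.9258)=-0.3668.
Sum = -2.0325, so H' = 2.03.

2.03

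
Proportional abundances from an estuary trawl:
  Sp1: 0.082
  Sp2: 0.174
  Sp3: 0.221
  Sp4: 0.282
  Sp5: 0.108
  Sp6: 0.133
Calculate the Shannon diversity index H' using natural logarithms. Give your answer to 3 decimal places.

1.709

Each pᵢ ln pᵢ term (working shown to 5 dp, full precision carried): 0.082×(-2.50104)=-0.20508, 0.174×(-1.74870)=-0.30427, 0.221×(-1.50959)=-0.33362, 0.282×(-1.26585)=-0.35697, 0.108×(-2.22562)=-0.24037, 0.133×(-2.01741)=-0.26832.
Sum = -1.70863, so H' = 1.709.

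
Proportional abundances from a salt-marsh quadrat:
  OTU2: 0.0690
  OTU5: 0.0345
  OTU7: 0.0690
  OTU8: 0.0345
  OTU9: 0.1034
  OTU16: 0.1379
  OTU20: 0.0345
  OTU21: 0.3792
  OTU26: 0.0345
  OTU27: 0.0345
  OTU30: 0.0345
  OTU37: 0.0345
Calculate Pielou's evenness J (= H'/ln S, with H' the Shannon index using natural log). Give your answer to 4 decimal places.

H' = −Σ pᵢ ln pᵢ = −((-0.184482) + (-0.116154) + (-0.184482) + (-0.116154) + (-0.234630) + (-0.273211) + (-0.116154) + (-0.367707) + (-0.116154) + (-0.116154) + (-0.116154) + (-0.116154)) = 2.057593 (working shown to 6 dp, full precision carried).
With S = 12 species, ln S = 2.484907, so J = 2.057593/2.484907 = 0.828036, i.e. 0.8280 to 4 decimal places.

0.8280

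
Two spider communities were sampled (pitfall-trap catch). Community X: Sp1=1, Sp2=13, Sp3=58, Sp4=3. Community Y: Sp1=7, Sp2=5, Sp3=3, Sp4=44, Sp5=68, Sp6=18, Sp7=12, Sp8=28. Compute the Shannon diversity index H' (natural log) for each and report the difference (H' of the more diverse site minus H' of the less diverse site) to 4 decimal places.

0.9988

Community X: N=75, proportions 0.013333, 0.173333, 0.773333, 0.04, giving H' = 0.688876 (working shown to 6 dp, full precision carried).
Community Y: N=185, proportions 0.037838, 0.027027, 0.016216, 0.237838, 0.367568, 0.097297, 0.064865, 0.151351, giving H' = 1.687693.
Difference = |0.688876 − 1.687693| = 0.998817, i.e. 0.9988 to 4 decimal places.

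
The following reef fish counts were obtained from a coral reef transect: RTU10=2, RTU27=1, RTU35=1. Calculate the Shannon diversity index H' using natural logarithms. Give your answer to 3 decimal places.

Total N = 2+1+1 = 4, so the proportions are 0.5, 0.25, 0.25 (working shown to 5 dp, full precision carried).
Each pᵢ ln pᵢ term: 0.5×(-0.69315)=-0.34657, 0.25×(-1.38629)=-0.34657, 0.25×(-1.38629)=-0.34657.
Sum = -1.03972, so H' = 1.040.

1.040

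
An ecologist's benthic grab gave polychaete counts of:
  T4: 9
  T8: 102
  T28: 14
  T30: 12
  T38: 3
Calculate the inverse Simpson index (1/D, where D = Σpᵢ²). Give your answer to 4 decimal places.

Total N = 9+102+14+12+3 = 140, so the proportions are 0.0642857, 0.7285714, 0.1, 0.0857143, 0.0214286 (working shown to 7 dp, full precision carried).
D = 0.0642857² + 0.7285714² + 0.1² + 0.0857143² + 0.0214286² = 0.0041327 + 0.5308163 + 0.0100000 + 0.0073469 + 0.0004592 = 0.5527551.
So 1/D = 1.809119, i.e. 1.8091 to 4 decimal places.

1.8091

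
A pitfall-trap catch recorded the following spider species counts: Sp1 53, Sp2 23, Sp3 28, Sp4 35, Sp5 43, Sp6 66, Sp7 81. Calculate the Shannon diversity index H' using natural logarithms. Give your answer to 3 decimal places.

Total N = 53+23+28+35+43+66+81 = 329, so the proportions are 0.16109, 0.06991, 0.08511, 0.10638, 0.1307, 0.20061, 0.2462 (working shown to 5 dp, full precision carried).
Each pᵢ ln pᵢ term: 0.16109×(-1.82577)=-0.29412, 0.06991×(-2.66056)=-0.18600, 0.08511×(-2.46385)=-0.20969, 0.10638×(-2.24071)=-0.23837, 0.1307×(-2.03486)=-0.26595, 0.20061×(-1.60640)=-0.32226, 0.2462×(-1.40161)=-0.34508.
Sum = -1.86147, so H' = 1.861.

1.861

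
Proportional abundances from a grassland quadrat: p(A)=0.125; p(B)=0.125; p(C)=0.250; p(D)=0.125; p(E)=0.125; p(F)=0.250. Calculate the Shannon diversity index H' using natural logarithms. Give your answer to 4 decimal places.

Each pᵢ ln pᵢ term (working shown to 6 dp, full precision carried): 0.125×(-2.079442)=-0.259930, 0.125×(-2.079442)=-0.259930, 0.25×(-1.386294)=-0.346574, 0.125×(-2.079442)=-0.259930, 0.125×(-2.079442)=-0.259930, 0.25×(-1.386294)=-0.346574.
Sum = -1.732868, so H' = 1.7329.

1.7329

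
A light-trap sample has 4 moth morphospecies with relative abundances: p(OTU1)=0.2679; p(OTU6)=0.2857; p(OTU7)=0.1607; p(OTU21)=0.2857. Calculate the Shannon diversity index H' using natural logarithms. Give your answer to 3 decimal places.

Each pᵢ ln pᵢ term (working shown to 5 dp, full precision carried): 0.2679×(-1.31714)=-0.35286, 0.2857×(-1.25281)=-0.35793, 0.1607×(-1.82822)=-0.29379, 0.2857×(-1.25281)=-0.35793.
Sum = -1.36251, so H' = 1.363.

1.363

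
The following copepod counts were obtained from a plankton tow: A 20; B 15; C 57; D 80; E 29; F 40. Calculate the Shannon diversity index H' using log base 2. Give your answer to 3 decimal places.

Total N = 20+15+57+80+29+40 = 241, so the proportions are 0.08299, 0.06224, 0.23651, 0.33195, 0.12033, 0.16598 (working shown to 5 dp, full precision carried).
Each pᵢ log₂ pᵢ term: 0.08299×(-3.59096)=-0.29801, 0.06224×(-4.00600)=-0.24934, 0.23651×(-2.08000)=-0.49195, 0.33195×(-1.59096)=-0.52812, 0.12033×(-3.05491)=-0.36760, 0.16598×(-2.59096)=-0.43004.
Sum = -2.36505, so H' = 2.365.

2.365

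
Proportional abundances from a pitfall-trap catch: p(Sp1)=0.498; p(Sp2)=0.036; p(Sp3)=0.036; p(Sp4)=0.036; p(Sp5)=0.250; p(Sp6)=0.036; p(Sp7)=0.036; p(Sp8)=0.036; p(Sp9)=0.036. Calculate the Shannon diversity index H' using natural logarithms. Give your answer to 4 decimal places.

1.5315

Each pᵢ ln pᵢ term (working shown to 6 dp, full precision carried): 0.498×(-0.697155)=-0.347183, 0.036×(-3.324236)=-0.119673, 0.036×(-3.324236)=-0.119673, 0.036×(-3.324236)=-0.119673, 0.25×(-1.386294)=-0.346574, 0.036×(-3.324236)=-0.119673, 0.036×(-3.324236)=-0.119673, 0.036×(-3.324236)=-0.119673, 0.036×(-3.324236)=-0.119673.
Sum = -1.531464, so H' = 1.5315.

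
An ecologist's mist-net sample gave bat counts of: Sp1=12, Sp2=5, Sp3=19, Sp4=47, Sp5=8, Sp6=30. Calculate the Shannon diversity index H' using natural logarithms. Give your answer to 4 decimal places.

Total N = 12+5+19+47+8+30 = 121, so the proportions are 0.099174, 0.041322, 0.157025, 0.38843, 0.066116, 0.247934 (working shown to 6 dp, full precision carried).
Each pᵢ ln pᵢ term: 0.099174×(-2.310884)=-0.229179, 0.041322×(-3.186353)=-0.131667, 0.157025×(-1.851352)=-0.290708, 0.38843×(-0.945643)=-0.367316, 0.066116×(-2.716349)=-0.179593, 0.247934×(-1.394593)=-0.345767.
Sum = -1.544230, so H' = 1.5442.

1.5442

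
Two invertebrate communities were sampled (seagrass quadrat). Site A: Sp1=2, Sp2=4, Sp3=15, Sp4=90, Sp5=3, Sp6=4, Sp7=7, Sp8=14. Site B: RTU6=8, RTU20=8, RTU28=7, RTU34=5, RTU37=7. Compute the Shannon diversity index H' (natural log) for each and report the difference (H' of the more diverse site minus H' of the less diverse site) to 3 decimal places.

Site A: N=139, proportions 0.01439, 0.02878, 0.10791, 0.64748, 0.02158, 0.02878, 0.05036, 0.10072, giving H' = 1.25142 (working shown to 5 dp, full precision carried).
Site B: N=35, proportions 0.22857, 0.22857, 0.2, 0.14286, 0.2, giving H' = 1.59646.
Difference = |1.25142 − 1.59646| = 0.34504, i.e. 0.345 to 3 decimal places.

0.345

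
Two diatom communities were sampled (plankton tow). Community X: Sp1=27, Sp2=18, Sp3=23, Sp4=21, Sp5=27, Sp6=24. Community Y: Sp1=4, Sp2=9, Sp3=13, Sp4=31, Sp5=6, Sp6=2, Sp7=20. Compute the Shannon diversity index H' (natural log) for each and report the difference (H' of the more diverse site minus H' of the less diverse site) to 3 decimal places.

Community X: N=140, proportions 0.19286, 0.12857, 0.16429, 0.15, 0.19286, 0.17143, giving H' = 1.78217 (working shown to 5 dp, full precision carried).
Community Y: N=85, proportions 0.04706, 0.10588, 0.15294, 0.36471, 0.07059, 0.02353, 0.23529, giving H' = 1.65242.
Difference = |1.78217 − 1.65242| = 0.12975, i.e. 0.130 to 3 decimal places.

0.130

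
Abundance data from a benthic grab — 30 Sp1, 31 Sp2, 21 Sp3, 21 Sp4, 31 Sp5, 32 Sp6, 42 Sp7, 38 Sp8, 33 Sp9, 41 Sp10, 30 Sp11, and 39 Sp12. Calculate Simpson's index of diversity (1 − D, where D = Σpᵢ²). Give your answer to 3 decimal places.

Total N = 30+31+21+21+31+32+42+38+33+41+30+39 = 389, so the proportions are 0.07712, 0.07969, 0.05398, 0.05398, 0.07969, 0.08226, 0.10797, 0.09769, 0.08483, 0.1054, 0.07712, 0.10026 (working shown to 5 dp, full precision carried).
D = 0.07712² + 0.07969² + 0.05398² + 0.05398² + 0.07969² + 0.08226² + 0.10797² + 0.09769² + 0.08483² + 0.1054² + 0.07712² + 0.10026² = 0.00595 + 0.00635 + 0.00291 + 0.00291 + 0.00635 + 0.00677 + 0.01166 + 0.00954 + 0.00720 + 0.01111 + 0.00595 + 0.01005 = 0.08675.
So 1 − D = 0.91325, i.e. 0.913 to 3 decimal places.

0.913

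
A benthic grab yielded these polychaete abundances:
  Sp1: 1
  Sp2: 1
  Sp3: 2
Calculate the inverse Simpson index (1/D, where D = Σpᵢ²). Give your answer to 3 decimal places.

2.667

Total N = 1+1+2 = 4, so the proportions are 0.25, 0.25, 0.5 (working shown to 6 dp, full precision carried).
D = 0.25² + 0.25² + 0.5² = 0.062500 + 0.062500 + 0.250000 = 0.375000.
So 1/D = 2.66667, i.e. 2.667 to 3 decimal places.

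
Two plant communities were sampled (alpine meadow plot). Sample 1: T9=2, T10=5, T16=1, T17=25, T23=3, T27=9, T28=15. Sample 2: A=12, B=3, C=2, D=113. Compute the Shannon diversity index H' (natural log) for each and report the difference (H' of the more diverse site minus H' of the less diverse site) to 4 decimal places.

1.0414

Sample 1: N=60, proportions 0.033333, 0.083333, 0.016667, 0.416667, 0.05, 0.15, 0.25, giving H' = 1.534395 (working shown to 6 dp, full precision carried).
Sample 2: N=130, proportions 0.092308, 0.023077, 0.015385, 0.869231, giving H' = 0.492951.
Difference = |1.534395 − 0.492951| = 1.041444, i.e. 1.0414 to 4 decimal places.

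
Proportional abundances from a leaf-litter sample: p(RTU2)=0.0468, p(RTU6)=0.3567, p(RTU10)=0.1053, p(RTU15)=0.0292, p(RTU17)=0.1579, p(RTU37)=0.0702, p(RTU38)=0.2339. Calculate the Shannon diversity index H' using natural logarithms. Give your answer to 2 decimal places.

Each pᵢ ln pᵢ term (working shown to 4 dp, full precision carried): 0.0468×(-3.0619)=-0.1433, 0.3567×(-1.0309)=-0.3677, 0.1053×(-2.2509)=-0.2370, 0.0292×(-3.5336)=-0.1032, 0.1579×(-1.8458)=-0.2915, 0.0702×(-2.6564)=-0.1865, 0.2339×(-1.4529)=-0.3398.
Sum = -1.6690, so H' = 1.67.

1.67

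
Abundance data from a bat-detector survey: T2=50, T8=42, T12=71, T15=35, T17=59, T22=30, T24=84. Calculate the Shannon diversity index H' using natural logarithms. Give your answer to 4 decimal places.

1.8880

Total N = 50+42+71+35+59+30+84 = 371, so the proportions are 0.134771, 0.113208, 0.191375, 0.09434, 0.15903, 0.080863, 0.226415 (working shown to 6 dp, full precision carried).
Each pᵢ ln pᵢ term: 0.134771×(-2.004179)=-0.270105, 0.113208×(-2.178532)=-0.246626, 0.191375×(-1.653522)=-0.316442, 0.09434×(-2.360854)=-0.222722, 0.15903×(-1.838665)=-0.292402, 0.080863×(-2.515005)=-0.203370, 0.226415×(-1.485385)=-0.336314.
Sum = -1.887981, so H' = 1.8880.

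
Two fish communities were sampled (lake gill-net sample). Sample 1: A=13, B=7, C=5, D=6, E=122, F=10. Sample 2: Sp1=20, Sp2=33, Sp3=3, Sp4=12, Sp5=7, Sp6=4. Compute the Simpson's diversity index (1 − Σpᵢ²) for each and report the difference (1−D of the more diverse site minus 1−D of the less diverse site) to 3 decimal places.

Sample 1: N=163, proportions 0.0797546, 0.0429448, 0.0306748, 0.0368098, 0.7484663, 0.0613497, giving 1−D = 0.4255335 (working shown to 7 dp, full precision carried).
Sample 2: N=79, proportions 0.2531646, 0.4177215, 0.0379747, 0.1518987, 0.0886076, 0.0506329, giving 1−D = 0.7264861.
Difference = |0.4255335 − 0.7264861| = 0.3009526, i.e. 0.301 to 3 decimal places.

0.301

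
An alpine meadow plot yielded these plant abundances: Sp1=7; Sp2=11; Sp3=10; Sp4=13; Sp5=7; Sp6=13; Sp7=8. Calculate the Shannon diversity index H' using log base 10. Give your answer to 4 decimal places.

0.8320

Total N = 7+11+10+13+7+13+8 = 69, so the proportions are 0.101449, 0.15942, 0.144928, 0.188406, 0.101449, 0.188406, 0.115942 (working shown to 6 dp, full precision carried).
Each pᵢ log₁₀ pᵢ term: 0.101449×(-0.993751)=-0.100815, 0.15942×(-0.797456)=-0.127131, 0.144928×(-0.838849)=-0.121572, 0.188406×(-0.724906)=-0.136576, 0.101449×(-0.993751)=-0.100815, 0.188406×(-0.724906)=-0.136576, 0.115942×(-0.935759)=-0.108494.
Sum = -0.831980, so H' = 0.8320.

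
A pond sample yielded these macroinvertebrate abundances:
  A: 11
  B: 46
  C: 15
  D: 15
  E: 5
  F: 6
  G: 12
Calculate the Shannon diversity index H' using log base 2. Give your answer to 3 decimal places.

Total N = 11+46+15+15+5+6+12 = 110, so the proportions are 0.1, 0.41818, 0.13636, 0.13636, 0.04545, 0.05455, 0.10909 (working shown to 5 dp, full precision carried).
Each pᵢ log₂ pᵢ term: 0.1×(-3.32193)=-0.33219, 0.41818×(-1.25780)=-0.52599, 0.13636×(-2.87447)=-0.39197, 0.13636×(-2.87447)=-0.39197, 0.04545×(-4.45943)=-0.20270, 0.05455×(-4.19640)=-0.22889, 0.10909×(-3.19640)=-0.34870.
Sum = -2.42242, so H' = 2.422.

2.422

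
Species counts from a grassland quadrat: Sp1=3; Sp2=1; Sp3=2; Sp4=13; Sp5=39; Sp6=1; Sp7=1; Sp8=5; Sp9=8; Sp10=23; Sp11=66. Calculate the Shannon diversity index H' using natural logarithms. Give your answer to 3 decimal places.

Total N = 3+1+2+13+39+1+1+5+8+23+66 = 162, so the proportions are 0.01852, 0.00617, 0.01235, 0.08025, 0.24074, 0.00617, 0.00617, 0.03086, 0.04938, 0.14198, 0.40741 (working shown to 5 dp, full precision carried).
Each pᵢ ln pᵢ term: 0.01852×(-3.98898)=-0.07387, 0.00617×(-5.08760)=-0.03140, 0.01235×(-4.39445)=-0.05425, 0.08025×(-2.52265)=-0.20243, 0.24074×(-1.42403)=-0.34282, 0.00617×(-5.08760)=-0.03140, 0.00617×(-5.08760)=-0.03140, 0.03086×(-3.47816)=-0.10735, 0.04938×(-3.00815)=-0.14855, 0.14198×(-1.95210)=-0.27715, 0.40741×(-0.89794)=-0.36583.
Sum = -1.66647, so H' = 1.666.

1.666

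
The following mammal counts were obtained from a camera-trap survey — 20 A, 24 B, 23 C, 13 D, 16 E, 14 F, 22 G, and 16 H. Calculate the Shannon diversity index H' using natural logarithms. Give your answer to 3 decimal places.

Total N = 20+24+23+13+16+14+22+16 = 148, so the proportions are 0.13514, 0.16216, 0.15541, 0.08784, 0.10811, 0.09459, 0.14865, 0.10811 (working shown to 5 dp, full precision carried).
Each pᵢ ln pᵢ term: 0.13514×(-2.00148)=-0.27047, 0.16216×(-1.81916)=-0.29500, 0.15541×(-1.86172)=-0.28932, 0.08784×(-2.43226)=-0.21364, 0.10811×(-2.22462)=-0.24050, 0.09459×(-2.35815)=-0.22307, 0.14865×(-1.90617)=-0.28335, 0.10811×(-2.22462)=-0.24050.
Sum = -2.05585, so H' = 2.056.

2.056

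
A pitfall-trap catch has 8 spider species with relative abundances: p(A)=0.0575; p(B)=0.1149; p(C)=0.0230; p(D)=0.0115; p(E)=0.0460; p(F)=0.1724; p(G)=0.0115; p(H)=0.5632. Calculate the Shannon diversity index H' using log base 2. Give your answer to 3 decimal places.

Each pᵢ log₂ pᵢ term (working shown to 5 dp, full precision carried): 0.0575×(-4.12029)=-0.23692, 0.1149×(-3.12155)=-0.35867, 0.023×(-5.44222)=-0.12517, 0.0115×(-6.44222)=-0.07409, 0.046×(-4.44222)=-0.20434, 0.1724×(-2.53617)=-0.43724, 0.0115×(-6.44222)=-0.07409, 0.5632×(-0.82828)=-0.46649.
Sum = -1.97699, so H' = 1.977.

1.977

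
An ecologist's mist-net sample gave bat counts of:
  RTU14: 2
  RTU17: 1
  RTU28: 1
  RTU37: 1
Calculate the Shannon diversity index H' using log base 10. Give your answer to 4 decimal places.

0.5786

Total N = 2+1+1+1 = 5, so the proportions are 0.4, 0.2, 0.2, 0.2 (working shown to 6 dp, full precision carried).
Each pᵢ log₁₀ pᵢ term: 0.4×(-0.397940)=-0.159176, 0.2×(-0.698970)=-0.139794, 0.2×(-0.698970)=-0.139794, 0.2×(-0.698970)=-0.139794.
Sum = -0.578558, so H' = 0.5786.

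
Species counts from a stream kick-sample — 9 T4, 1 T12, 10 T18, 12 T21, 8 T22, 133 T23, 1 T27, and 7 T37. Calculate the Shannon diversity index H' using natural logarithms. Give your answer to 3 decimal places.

Total N = 9+1+10+12+8+133+1+7 = 181, so the proportions are 0.04972, 0.00552, 0.05525, 0.0663, 0.0442, 0.73481, 0.00552, 0.03867 (working shown to 5 dp, full precision carried).
Each pᵢ ln pᵢ term: 0.04972×(-3.00127)=-0.14923, 0.00552×(-5.19850)=-0.02872, 0.05525×(-2.89591)=-0.16000, 0.0663×(-2.71359)=-0.17991, 0.0442×(-3.11906)=-0.13786, 0.73481×(-0.30815)=-0.22643, 0.00552×(-5.19850)=-0.02872, 0.03867×(-3.25259)=-0.12579.
Sum = -1.03666, so H' = 1.037.

1.037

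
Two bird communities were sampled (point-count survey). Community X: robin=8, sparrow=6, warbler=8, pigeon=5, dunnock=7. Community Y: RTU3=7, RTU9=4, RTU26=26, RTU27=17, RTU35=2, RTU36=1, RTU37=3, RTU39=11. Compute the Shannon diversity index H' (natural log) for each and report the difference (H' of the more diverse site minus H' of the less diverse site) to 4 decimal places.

Community X: N=34, proportions 0.235294, 0.176471, 0.235294, 0.147059, 0.205882, giving H' = 1.594296 (working shown to 6 dp, full precision carried).
Community Y: N=71, proportions 0.098592, 0.056338, 0.366197, 0.239437, 0.028169, 0.014085, 0.042254, 0.15493, giving H' = 1.683797.
Difference = |1.594296 − 1.683797| = 0.089501, i.e. 0.0895 to 4 decimal places.

0.0895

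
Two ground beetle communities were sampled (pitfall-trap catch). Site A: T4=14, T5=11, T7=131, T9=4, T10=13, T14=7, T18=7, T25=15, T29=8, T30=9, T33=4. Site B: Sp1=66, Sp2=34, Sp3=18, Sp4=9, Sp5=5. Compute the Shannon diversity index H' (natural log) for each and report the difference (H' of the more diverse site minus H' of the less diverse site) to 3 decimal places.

Site A: N=223, proportions 0.06278, 0.04933, 0.58744, 0.01794, 0.0583, 0.03139, 0.03139, 0.06726, 0.03587, 0.04036, 0.01794, giving H' = 1.59245 (working shown to 5 dp, full precision carried).
Site B: N=132, proportions 0.5, 0.25758, 0.13636, 0.06818, 0.03788, giving H' = 1.27475.
Difference = |1.59245 − 1.27475| = 0.31770, i.e. 0.318 to 3 decimal places.

0.318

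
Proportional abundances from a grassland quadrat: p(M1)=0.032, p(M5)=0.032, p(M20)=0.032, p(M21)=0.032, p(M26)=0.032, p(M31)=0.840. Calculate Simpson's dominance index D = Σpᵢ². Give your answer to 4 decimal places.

0.7107

D = 0.032² + 0.032² + 0.032² + 0.032² + 0.032² + 0.84² = 0.001024 + 0.001024 + 0.001024 + 0.001024 + 0.001024 + 0.705600 = 0.710720 (working shown to 6 dp, full precision carried).
To 4 decimal places, D = 0.7107.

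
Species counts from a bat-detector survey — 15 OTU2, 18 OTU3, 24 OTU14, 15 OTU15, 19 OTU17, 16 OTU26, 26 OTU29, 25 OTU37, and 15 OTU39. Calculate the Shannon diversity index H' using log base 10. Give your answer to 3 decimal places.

0.944

Total N = 15+18+24+15+19+16+26+25+15 = 173, so the proportions are 0.08671, 0.10405, 0.13873, 0.08671, 0.10983, 0.09249, 0.15029, 0.14451, 0.08671 (working shown to 5 dp, full precision carried).
Each pᵢ log₁₀ pᵢ term: 0.08671×(-1.06195)=-0.09208, 0.10405×(-0.98277)=-0.10225, 0.13873×(-0.85783)=-0.11901, 0.08671×(-1.06195)=-0.09208, 0.10983×(-0.95929)=-0.10536, 0.09249×(-1.03393)=-0.09562, 0.15029×(-0.82307)=-0.12370, 0.14451×(-0.84011)=-0.12140, 0.08671×(-1.06195)=-0.09208.
Sum = -0.94357, so H' = 0.944.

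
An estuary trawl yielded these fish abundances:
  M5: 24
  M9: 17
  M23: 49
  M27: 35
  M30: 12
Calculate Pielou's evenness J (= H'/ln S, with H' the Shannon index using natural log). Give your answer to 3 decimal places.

Total N = 24+17+49+35+12 = 137, so the proportions are 0.17518, 0.12409, 0.35766, 0.25547, 0.08759 (working shown to 5 dp, full precision carried).
H' = −Σ pᵢ ln pᵢ = −((-0.30516) + (-0.25894) + (-0.36774) + (-0.34863) + (-0.21329)) = 1.49375.
With S = 5 species, ln S = 1.60944, so J = 1.49375/1.60944 = 0.92812, i.e. 0.928 to 3 decimal places.

0.928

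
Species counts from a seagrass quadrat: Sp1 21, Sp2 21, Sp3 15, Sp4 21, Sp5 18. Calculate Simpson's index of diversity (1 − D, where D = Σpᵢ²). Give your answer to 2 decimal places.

0.80

Total N = 21+21+15+21+18 = 96, so the proportions are 0.2188, 0.2188, 0.1562, 0.2188, 0.1875 (working shown to 4 dp, full precision carried).
D = 0.2188² + 0.2188² + 0.1562² + 0.2188² + 0.1875² = 0.0479 + 0.0479 + 0.0244 + 0.0479 + 0.0352 = 0.2031.
So 1 − D = 0.7969, i.e. 0.80 to 2 decimal places.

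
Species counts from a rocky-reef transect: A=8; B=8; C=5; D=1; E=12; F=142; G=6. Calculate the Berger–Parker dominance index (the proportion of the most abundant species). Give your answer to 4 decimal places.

0.7802

Total N = 8+8+5+1+12+142+6 = 182, so the proportions are 0.043956, 0.043956, 0.027473, 0.005495, 0.065934, 0.78022, 0.032967 (working shown to 6 dp, full precision carried).
The largest proportion is 0.78022, i.e. d = 0.7802 to 4 decimal places.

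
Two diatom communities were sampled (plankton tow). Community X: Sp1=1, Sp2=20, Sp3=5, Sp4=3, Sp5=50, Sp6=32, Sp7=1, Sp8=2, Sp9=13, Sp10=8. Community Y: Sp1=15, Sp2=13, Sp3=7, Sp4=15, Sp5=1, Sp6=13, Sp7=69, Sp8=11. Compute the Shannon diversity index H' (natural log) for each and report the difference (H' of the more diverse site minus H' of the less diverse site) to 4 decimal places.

Community X: N=135, proportions 0.007407, 0.148148, 0.037037, 0.022222, 0.37037, 0.237037, 0.007407, 0.014815, 0.096296, 0.059259, giving H' = 1.726545 (working shown to 6 dp, full precision carried).
Community Y: N=144, proportions 0.104167, 0.090278, 0.048611, 0.104167, 0.006944, 0.090278, 0.479167, 0.076389, giving H' = 1.635912.
Difference = |1.726545 − 1.635912| = 0.090633, i.e. 0.0906 to 4 decimal places.

0.0906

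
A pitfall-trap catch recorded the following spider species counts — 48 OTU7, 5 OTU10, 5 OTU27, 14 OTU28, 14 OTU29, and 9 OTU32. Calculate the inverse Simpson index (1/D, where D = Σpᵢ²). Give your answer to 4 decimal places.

Total N = 48+5+5+14+14+9 = 95, so the proportions are 0.50526316, 0.05263158, 0.05263158, 0.14736842, 0.14736842, 0.09473684 (working shown to 8 dp, full precision carried).
D = 0.50526316² + 0.05263158² + 0.05263158² + 0.14736842² + 0.14736842² + 0.09473684² = 0.25529086 + 0.00277008 + 0.00277008 + 0.02171745 + 0.02171745 + 0.00897507 = 0.31324100.
So 1/D = 3.192430, i.e. 3.1924 to 4 decimal places.

3.1924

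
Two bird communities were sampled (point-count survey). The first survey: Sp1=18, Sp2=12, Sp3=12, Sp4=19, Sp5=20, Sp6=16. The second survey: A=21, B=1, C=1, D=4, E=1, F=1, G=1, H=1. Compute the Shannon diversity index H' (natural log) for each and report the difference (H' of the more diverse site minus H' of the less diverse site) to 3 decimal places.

0.579

The first survey: N=97, proportions 0.18557, 0.12371, 0.12371, 0.19588, 0.20619, 0.16495, giving H' = 1.77177 (working shown to 5 dp, full precision carried).
The second survey: N=31, proportions 0.67742, 0.03226, 0.03226, 0.12903, 0.03226, 0.03226, 0.03226, 0.03226, giving H' = 1.19269.
Difference = |1.77177 − 1.19269| = 0.57908, i.e. 0.579 to 3 decimal places.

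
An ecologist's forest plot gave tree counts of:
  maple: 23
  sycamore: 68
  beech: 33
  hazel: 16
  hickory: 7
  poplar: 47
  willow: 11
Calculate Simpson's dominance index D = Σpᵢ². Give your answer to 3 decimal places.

Total N = 23+68+33+16+7+47+11 = 205, so the proportions are 0.1122, 0.33171, 0.16098, 0.07805, 0.03415, 0.22927, 0.05366 (working shown to 5 dp, full precision carried).
D = 0.1122² + 0.33171² + 0.16098² + 0.07805² + 0.03415² + 0.22927² + 0.05366² = 0.01259 + 0.11003 + 0.02591 + 0.00609 + 0.00117 + 0.05256 + 0.00288 = 0.21123.
To 3 decimal places, D = 0.211.

0.211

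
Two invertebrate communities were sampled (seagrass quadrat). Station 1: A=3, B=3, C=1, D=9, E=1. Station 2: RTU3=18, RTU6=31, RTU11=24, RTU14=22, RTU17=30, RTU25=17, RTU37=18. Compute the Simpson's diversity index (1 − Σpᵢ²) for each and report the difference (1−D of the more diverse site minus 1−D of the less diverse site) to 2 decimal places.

0.20

Station 1: N=17, proportions 0.1765, 0.1765, 0.0588, 0.5294, 0.0588, giving 1−D = 0.6505 (working shown to 4 dp, full precision carried).
Station 2: N=160, proportions 0.1125, 0.1938, 0.15, 0.1375, 0.1875, 0.1062, 0.1125, giving 1−D = 0.8493.
Difference = |0.6505 − 0.8493| = 0.1988, i.e. 0.20 to 2 decimal places.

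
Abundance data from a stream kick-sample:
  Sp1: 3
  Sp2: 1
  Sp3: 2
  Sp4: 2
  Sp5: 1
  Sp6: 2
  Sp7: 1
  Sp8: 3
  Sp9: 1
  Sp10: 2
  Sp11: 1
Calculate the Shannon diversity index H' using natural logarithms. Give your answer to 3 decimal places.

2.306

Total N = 3+1+2+2+1+2+1+3+1+2+1 = 19, so the proportions are 0.15789, 0.05263, 0.10526, 0.10526, 0.05263, 0.10526, 0.05263, 0.15789, 0.05263, 0.10526, 0.05263 (working shown to 5 dp, full precision carried).
Each pᵢ ln pᵢ term: 0.15789×(-1.84583)=-0.29145, 0.05263×(-2.94444)=-0.15497, 0.10526×(-2.25129)=-0.23698, 0.10526×(-2.25129)=-0.23698, 0.05263×(-2.94444)=-0.15497, 0.10526×(-2.25129)=-0.23698, 0.05263×(-2.94444)=-0.15497, 0.15789×(-1.84583)=-0.29145, 0.05263×(-2.94444)=-0.15497, 0.10526×(-2.25129)=-0.23698, 0.05263×(-2.94444)=-0.15497.
Sum = -2.30566, so H' = 2.306.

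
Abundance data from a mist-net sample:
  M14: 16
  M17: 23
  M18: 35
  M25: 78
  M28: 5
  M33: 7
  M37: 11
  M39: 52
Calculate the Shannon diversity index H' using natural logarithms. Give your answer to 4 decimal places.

1.7498

Total N = 16+23+35+78+5+7+11+52 = 227, so the proportions are 0.070485, 0.101322, 0.154185, 0.343612, 0.022026, 0.030837, 0.048458, 0.229075 (working shown to 6 dp, full precision carried).
Each pᵢ ln pᵢ term: 0.070485×(-2.652361)=-0.186951, 0.101322×(-2.289456)=-0.231971, 0.154185×(-1.869602)=-0.288265, 0.343612×(-1.068241)=-0.367061, 0.022026×(-3.815512)=-0.084042, 0.030837×(-3.479040)=-0.107283, 0.048458×(-3.027055)=-0.146685, 0.229075×(-1.473706)=-0.337589.
Sum = -1.749847, so H' = 1.7498.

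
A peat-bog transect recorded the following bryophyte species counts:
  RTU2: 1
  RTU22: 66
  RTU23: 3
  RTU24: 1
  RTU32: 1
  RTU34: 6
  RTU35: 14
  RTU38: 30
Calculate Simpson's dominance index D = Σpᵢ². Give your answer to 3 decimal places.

Total N = 1+66+3+1+1+6+14+30 = 122, so the proportions are 0.0082, 0.54098, 0.02459, 0.0082, 0.0082, 0.04918, 0.11475, 0.2459 (working shown to 5 dp, full precision carried).
D = 0.0082² + 0.54098² + 0.02459² + 0.0082² + 0.0082² + 0.04918² + 0.11475² + 0.2459² = 0.00007 + 0.29266 + 0.00060 + 0.00007 + 0.00007 + 0.00242 + 0.01317 + 0.06047 = 0.36952.
To 3 decimal places, D = 0.370.

0.370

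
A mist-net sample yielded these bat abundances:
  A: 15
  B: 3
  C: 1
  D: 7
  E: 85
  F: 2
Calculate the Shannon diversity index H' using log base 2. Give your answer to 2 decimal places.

1.25

Total N = 15+3+1+7+85+2 = 113, so the proportions are 0.1327, 0.0265, 0.0088, 0.0619, 0.7522, 0.0177 (working shown to 4 dp, full precision carried).
Each pᵢ log₂ pᵢ term: 0.1327×(-2.9133)=-0.3867, 0.0265×(-5.2352)=-0.1390, 0.0088×(-6.8202)=-0.0604, 0.0619×(-4.0128)=-0.2486, 0.7522×(-0.4108)=-0.3090, 0.0177×(-5.8202)=-0.1030.
Sum = -1.2467, so H' = 1.25.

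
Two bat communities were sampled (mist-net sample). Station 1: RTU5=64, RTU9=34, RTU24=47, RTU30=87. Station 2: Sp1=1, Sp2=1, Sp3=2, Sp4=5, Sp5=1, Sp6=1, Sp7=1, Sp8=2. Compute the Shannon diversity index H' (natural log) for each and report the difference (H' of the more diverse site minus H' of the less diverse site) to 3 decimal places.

0.538

Station 1: N=232, proportions 0.275862, 0.146552, 0.202586, 0.375, giving H' = 1.327963 (working shown to 6 dp, full precision carried).
Station 2: N=14, proportions 0.071429, 0.071429, 0.142857, 0.357143, 0.071429, 0.071429, 0.071429, 0.142857, giving H' = 1.866216.
Difference = |1.327963 − 1.866216| = 0.538253, i.e. 0.538 to 3 decimal places.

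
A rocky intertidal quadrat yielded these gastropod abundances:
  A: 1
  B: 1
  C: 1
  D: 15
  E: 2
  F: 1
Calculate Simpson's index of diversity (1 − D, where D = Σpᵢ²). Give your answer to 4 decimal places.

0.4717

Total N = 1+1+1+15+2+1 = 21, so the proportions are 0.047619, 0.047619, 0.047619, 0.714286, 0.095238, 0.047619 (working shown to 6 dp, full precision carried).
D = 0.047619² + 0.047619² + 0.047619² + 0.714286² + 0.095238² + 0.047619² = 0.002268 + 0.002268 + 0.002268 + 0.510204 + 0.009070 + 0.002268 = 0.528345.
So 1 − D = 0.471655, i.e. 0.4717 to 4 decimal places.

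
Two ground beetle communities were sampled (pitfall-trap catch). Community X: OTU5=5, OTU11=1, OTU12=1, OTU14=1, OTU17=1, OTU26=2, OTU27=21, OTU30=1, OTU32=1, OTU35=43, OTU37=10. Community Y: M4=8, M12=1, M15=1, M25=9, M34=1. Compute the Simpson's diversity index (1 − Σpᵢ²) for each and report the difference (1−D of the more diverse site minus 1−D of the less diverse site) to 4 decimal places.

Community X: N=87, proportions 0.057471, 0.011494, 0.011494, 0.011494, 0.011494, 0.022989, 0.241379, 0.011494, 0.011494, 0.494253, 0.114943, giving 1−D = 0.679614 (working shown to 6 dp, full precision carried).
Community Y: N=20, proportions 0.4, 0.05, 0.05, 0.45, 0.05, giving 1−D = 0.630000.
Difference = |0.679614 − 0.630000| = 0.049614, i.e. 0.0496 to 4 decimal places.

0.0496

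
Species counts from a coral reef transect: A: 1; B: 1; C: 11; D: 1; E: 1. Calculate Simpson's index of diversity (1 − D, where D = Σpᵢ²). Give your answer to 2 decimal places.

Total N = 1+1+11+1+1 = 15, so the proportions are 0.0667, 0.0667, 0.7333, 0.0667, 0.0667 (working shown to 4 dp, full precision carried).
D = 0.0667² + 0.0667² + 0.7333² + 0.0667² + 0.0667² = 0.0044 + 0.0044 + 0.5378 + 0.0044 + 0.0044 = 0.5556.
So 1 − D = 0.4444, i.e. 0.44 to 2 decimal places.

0.44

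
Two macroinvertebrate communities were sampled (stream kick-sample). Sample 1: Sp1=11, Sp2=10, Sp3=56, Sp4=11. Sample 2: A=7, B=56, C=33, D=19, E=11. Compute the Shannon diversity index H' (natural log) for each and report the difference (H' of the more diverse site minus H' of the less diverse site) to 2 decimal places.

0.32

Sample 1: N=88, proportions 0.125, 0.1136, 0.6364, 0.125, giving H' = 1.0546 (working shown to 4 dp, full precision carried).
Sample 2: N=126, proportions 0.0556, 0.4444, 0.2619, 0.1508, 0.0873, giving H' = 1.3700.
Difference = |1.0546 − 1.3700| = 0.3154, i.e. 0.32 to 2 decimal places.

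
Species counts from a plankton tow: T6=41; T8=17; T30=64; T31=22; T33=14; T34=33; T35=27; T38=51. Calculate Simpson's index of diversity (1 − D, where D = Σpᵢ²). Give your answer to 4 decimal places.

0.8457

Total N = 41+17+64+22+14+33+27+51 = 269, so the proportions are 0.152416, 0.063197, 0.237918, 0.081784, 0.052045, 0.122677, 0.100372, 0.189591 (working shown to 6 dp, full precision carried).
D = 0.152416² + 0.063197² + 0.237918² + 0.081784² + 0.052045² + 0.122677² + 0.100372² + 0.189591² = 0.023231 + 0.003994 + 0.056605 + 0.006689 + 0.002709 + 0.015050 + 0.010074 + 0.035945 = 0.154296.
So 1 − D = 0.845704, i.e. 0.8457 to 4 decimal places.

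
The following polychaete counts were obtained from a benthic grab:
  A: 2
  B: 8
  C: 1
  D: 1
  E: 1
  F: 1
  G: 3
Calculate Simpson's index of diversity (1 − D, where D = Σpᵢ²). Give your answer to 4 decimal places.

0.7197

Total N = 2+8+1+1+1+1+3 = 17, so the proportions are 0.117647, 0.470588, 0.058824, 0.058824, 0.058824, 0.058824, 0.176471 (working shown to 6 dp, full precision carried).
D = 0.117647² + 0.470588² + 0.058824² + 0.058824² + 0.058824² + 0.058824² + 0.176471² = 0.013841 + 0.221453 + 0.003460 + 0.003460 + 0.003460 + 0.003460 + 0.031142 = 0.280277.
So 1 − D = 0.719723, i.e. 0.7197 to 4 decimal places.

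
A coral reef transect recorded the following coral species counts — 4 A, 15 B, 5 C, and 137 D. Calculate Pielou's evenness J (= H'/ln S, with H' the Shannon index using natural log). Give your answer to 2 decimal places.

Total N = 4+15+5+137 = 161, so the proportions are 0.0248, 0.0932, 0.0311, 0.8509 (working shown to 4 dp, full precision carried).
H' = −Σ pᵢ ln pᵢ = −((-0.0918) + (-0.2211) + (-0.1078) + (-0.1374)) = 0.5581.
With S = 4 species, ln S = 1.3863, so J = 0.5581/1.3863 = 0.4026, i.e. 0.40 to 2 decimal places.

0.40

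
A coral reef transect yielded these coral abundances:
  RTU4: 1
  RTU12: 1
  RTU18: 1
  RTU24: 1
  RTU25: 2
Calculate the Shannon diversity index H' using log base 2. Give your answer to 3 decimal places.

Total N = 1+1+1+1+2 = 6, so the proportions are 0.16667, 0.16667, 0.16667, 0.16667, 0.33333 (working shown to 5 dp, full precision carried).
Each pᵢ log₂ pᵢ term: 0.16667×(-2.58496)=-0.43083, 0.16667×(-2.58496)=-0.43083, 0.16667×(-2.58496)=-0.43083, 0.16667×(-2.58496)=-0.43083, 0.33333×(-1.58496)=-0.52832.
Sum = -2.25163, so H' = 2.252.

2.252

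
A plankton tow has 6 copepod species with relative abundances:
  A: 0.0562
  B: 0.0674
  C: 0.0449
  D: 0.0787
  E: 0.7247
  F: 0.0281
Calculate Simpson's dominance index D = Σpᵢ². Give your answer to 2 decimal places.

0.54

D = 0.0562² + 0.0674² + 0.0449² + 0.0787² + 0.7247² + 0.0281² = 0.0032 + 0.0045 + 0.0020 + 0.0062 + 0.5252 + 0.0008 = 0.5419 (working shown to 4 dp, full precision carried).
To 2 decimal places, D = 0.54.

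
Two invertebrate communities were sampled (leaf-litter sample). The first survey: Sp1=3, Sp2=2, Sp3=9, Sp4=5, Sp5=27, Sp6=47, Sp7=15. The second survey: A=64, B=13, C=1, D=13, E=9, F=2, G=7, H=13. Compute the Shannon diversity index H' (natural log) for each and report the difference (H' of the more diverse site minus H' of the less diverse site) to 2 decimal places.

The first survey: N=108, proportions 0.0278, 0.0185, 0.0833, 0.0463, 0.25, 0.4352, 0.1389, giving H' = 1.5056 (working shown to 4 dp, full precision carried).
The second survey: N=122, proportions 0.5246, 0.1066, 0.0082, 0.1066, 0.0738, 0.0164, 0.0574, 0.1066, giving H' = 1.5173.
Difference = |1.5056 − 1.5173| = 0.0117, i.e. 0.01 to 2 decimal places.

0.01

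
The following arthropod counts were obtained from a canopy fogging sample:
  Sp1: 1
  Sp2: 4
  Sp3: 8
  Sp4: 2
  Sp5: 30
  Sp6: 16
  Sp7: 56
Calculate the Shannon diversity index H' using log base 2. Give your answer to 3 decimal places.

Total N = 1+4+8+2+30+16+56 = 117, so the proportions are 0.00855, 0.03419, 0.06838, 0.01709, 0.25641, 0.13675, 0.47863 (working shown to 5 dp, full precision carried).
Each pᵢ log₂ pᵢ term: 0.00855×(-6.87036)=-0.05872, 0.03419×(-4.87036)=-0.16651, 0.06838×(-3.87036)=-0.26464, 0.01709×(-5.87036)=-0.10035, 0.25641×(-1.96347)=-0.50345, 0.13675×(-2.87036)=-0.39253, 0.47863×(-1.06301)=-0.50879.
Sum = -1.99499, so H' = 1.995.

1.995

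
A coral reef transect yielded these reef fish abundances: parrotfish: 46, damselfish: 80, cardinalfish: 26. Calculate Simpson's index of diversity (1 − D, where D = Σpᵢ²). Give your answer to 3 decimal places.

0.602

Total N = 46+80+26 = 152, so the proportions are 0.30263, 0.52632, 0.17105 (working shown to 5 dp, full precision carried).
D = 0.30263² + 0.52632² + 0.17105² = 0.09159 + 0.27701 + 0.02926 = 0.39785.
So 1 − D = 0.60215, i.e. 0.602 to 3 decimal places.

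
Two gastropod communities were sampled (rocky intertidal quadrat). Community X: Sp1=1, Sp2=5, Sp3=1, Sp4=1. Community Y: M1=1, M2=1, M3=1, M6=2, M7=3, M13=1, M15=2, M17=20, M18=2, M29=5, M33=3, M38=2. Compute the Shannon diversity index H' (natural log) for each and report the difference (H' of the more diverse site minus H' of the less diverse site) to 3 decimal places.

0.825

Community X: N=8, proportions 0.125, 0.625, 0.125, 0.125, giving H' = 1.07354 (working shown to 5 dp, full precision carried).
Community Y: N=43, proportions 0.02326, 0.02326, 0.02326, 0.04651, 0.06977, 0.02326, 0.04651, 0.46512, 0.04651, 0.11628, 0.06977, 0.04651, giving H' = 1.89844.
Difference = |1.07354 − 1.89844| = 0.82490, i.e. 0.825 to 3 decimal places.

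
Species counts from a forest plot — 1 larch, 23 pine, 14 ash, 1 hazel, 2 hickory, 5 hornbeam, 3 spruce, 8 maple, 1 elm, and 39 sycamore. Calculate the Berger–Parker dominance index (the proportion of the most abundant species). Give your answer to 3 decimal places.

Total N = 1+23+14+1+2+5+3+8+1+39 = 97, so the proportions are 0.01031, 0.23711, 0.14433, 0.01031, 0.02062, 0.05155, 0.03093, 0.08247, 0.01031, 0.40206 (working shown to 5 dp, full precision carried).
The largest proportion is 0.40206, i.e. d = 0.402 to 3 decimal places.

0.402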